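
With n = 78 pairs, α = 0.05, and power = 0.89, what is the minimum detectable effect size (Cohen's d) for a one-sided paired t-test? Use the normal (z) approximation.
d ≈ 0.33

Minimum detectable effect (paired t-test, normal approximation):
d = (z_α + z_β) / √n
d = (1.645 + 1.227) / √78
d = 2.871 / 8.832
d ≈ 0.33

By Cohen's convention (0.2 small / 0.5 medium / 0.8 large): small effect.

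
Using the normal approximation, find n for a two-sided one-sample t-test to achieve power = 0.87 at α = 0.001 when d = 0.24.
n = 339

Sample size formula (one-sample t-test, normal approximation):
n = ((z_{α/2} + z_β) / d)²

z_{α/2} = 3.291 (for α = 0.001, two-sided)
z_β = 1.126 (for power = 0.87)
d = 0.24

n = ((3.291 + 1.126) / 0.24)²
n = (18.404)²
n ≈ 338.71
Round up to the next whole number: n = 339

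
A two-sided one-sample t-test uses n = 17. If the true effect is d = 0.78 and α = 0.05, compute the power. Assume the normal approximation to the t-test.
Power ≈ 0.90

Power calculation (one-sample t-test, normal approximation):
z_β = d · √n - z_{α/2}
z_β = 0.78 · √17 - 1.960
z_β = 0.78 · 4.123 - 1.960
z_β = 1.256

Power = Φ(z_β) = Φ(1.256) ≈ 0.895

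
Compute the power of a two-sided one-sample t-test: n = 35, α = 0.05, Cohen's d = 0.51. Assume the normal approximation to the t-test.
Power ≈ 0.85

Power calculation (one-sample t-test, normal approximation):
z_β = d · √n - z_{α/2}
z_β = 0.51 · √35 - 1.960
z_β = 0.51 · 5.916 - 1.960
z_β = 1.057

Power = Φ(z_β) = Φ(1.057) ≈ 0.855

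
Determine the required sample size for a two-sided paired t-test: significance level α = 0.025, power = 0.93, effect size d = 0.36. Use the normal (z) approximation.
n = 107 pairs

Sample size formula (paired t-test, normal approximation):
n = ((z_{α/2} + z_β) / d)²

z_{α/2} = 2.241 (for α = 0.025, two-sided)
z_β = 1.476 (for power = 0.93)
d = 0.36

n = ((2.241 + 1.476) / 0.36)²
n = (10.325)²
n ≈ 106.61
Round up to the next whole number: n = 107 pairs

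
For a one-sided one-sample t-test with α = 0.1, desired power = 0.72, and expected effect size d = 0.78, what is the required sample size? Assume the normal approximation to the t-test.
n = 6

Sample size formula (one-sample t-test, normal approximation):
n = ((z_α + z_β) / d)²

z_α = 1.282 (for α = 0.1, one-sided)
z_β = 0.583 (for power = 0.72)
d = 0.78

n = ((1.282 + 0.583) / 0.78)²
n = (2.391)²
n ≈ 5.72
Round up to the next whole number: n = 6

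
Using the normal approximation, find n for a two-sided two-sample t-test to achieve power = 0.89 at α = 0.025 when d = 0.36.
n = 186 per group

Sample size formula (two-sample t-test, normal approximation):
n = 2 · ((z_{α/2} + z_β) / d)²

z_{α/2} = 2.241 (for α = 0.025, two-sided)
z_β = 1.227 (for power = 0.89)
d = 0.36

n = 2 · ((2.241 + 1.227) / 0.36)²
n = 2 · (9.633)²
n ≈ 185.59
Round up to the next whole number: n = 186 per group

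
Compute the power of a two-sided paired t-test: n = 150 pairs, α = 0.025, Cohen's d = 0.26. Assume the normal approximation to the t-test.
Power ≈ 0.83

Power calculation (paired t-test, normal approximation):
z_β = d · √n - z_{α/2}
z_β = 0.26 · √150 - 2.241
z_β = 0.26 · 12.247 - 2.241
z_β = 0.943

Power = Φ(z_β) = Φ(0.943) ≈ 0.827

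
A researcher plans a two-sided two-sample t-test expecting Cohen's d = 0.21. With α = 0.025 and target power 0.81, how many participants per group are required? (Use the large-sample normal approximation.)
n = 442 per group

Sample size formula (two-sample t-test, normal approximation):
n = 2 · ((z_{α/2} + z_β) / d)²

z_{α/2} = 2.241 (for α = 0.025, two-sided)
z_β = 0.878 (for power = 0.81)
d = 0.21

n = 2 · ((2.241 + 0.878) / 0.21)²
n = 2 · (14.852)²
n ≈ 441.16
Round up to the next whole number: n = 442 per group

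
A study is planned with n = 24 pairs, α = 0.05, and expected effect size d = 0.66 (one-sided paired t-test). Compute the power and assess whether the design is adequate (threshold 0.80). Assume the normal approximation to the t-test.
Power ≈ 0.94; the study is adequately powered (power ≥ 0.80)

Power calculation (paired t-test, normal approximation):
z_β = d · √n - z_α
z_β = 0.66 · √24 - 1.645
z_β = 0.66 · 4.899 - 1.645
z_β = 1.588

Power = Φ(z_β) = Φ(1.588) ≈ 0.944

Effect size d = 0.66 is medium by Cohen's convention (0.2/0.5/0.8).

Threshold: power ≥ 0.80 is conventionally adequate.
Power ≈ 0.94 → the study is adequately powered (power ≥ 0.80).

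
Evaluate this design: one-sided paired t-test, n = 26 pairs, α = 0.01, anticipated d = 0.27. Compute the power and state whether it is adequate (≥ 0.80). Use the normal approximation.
Power ≈ 0.17; the study is underpowered (power < 0.80)

Power calculation (paired t-test, normal approximation):
z_β = d · √n - z_α
z_β = 0.27 · √26 - 2.326
z_β = 0.27 · 5.099 - 2.326
z_β = -0.950

Power = Φ(z_β) = Φ(-0.950) ≈ 0.171

Effect size d = 0.27 is small by Cohen's convention (0.2/0.5/0.8).

Threshold: power ≥ 0.80 is conventionally adequate.
Power ≈ 0.17 → the study is underpowered (power < 0.80).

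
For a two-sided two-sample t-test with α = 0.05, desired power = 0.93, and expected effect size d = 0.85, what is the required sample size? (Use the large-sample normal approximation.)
n = 33 per group

Sample size formula (two-sample t-test, normal approximation):
n = 2 · ((z_{α/2} + z_β) / d)²

z_{α/2} = 1.960 (for α = 0.05, two-sided)
z_β = 1.476 (for power = 0.93)
d = 0.85

n = 2 · ((1.960 + 1.476) / 0.85)²
n = 2 · (4.042)²
n ≈ 32.68
Round up to the next whole number: n = 33 per group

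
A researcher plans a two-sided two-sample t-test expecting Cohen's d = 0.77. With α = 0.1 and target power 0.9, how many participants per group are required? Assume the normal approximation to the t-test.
n = 29 per group

Sample size formula (two-sample t-test, normal approximation):
n = 2 · ((z_{α/2} + z_β) / d)²

z_{α/2} = 1.645 (for α = 0.1, two-sided)
z_β = 1.282 (for power = 0.9)
d = 0.77

n = 2 · ((1.645 + 1.282) / 0.77)²
n = 2 · (3.801)²
n ≈ 28.90
Round up to the next whole number: n = 29 per group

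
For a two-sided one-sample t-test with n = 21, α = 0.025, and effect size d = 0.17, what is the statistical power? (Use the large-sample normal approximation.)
Power ≈ 0.07

Power calculation (one-sample t-test, normal approximation):
z_β = d · √n - z_{α/2}
z_β = 0.17 · √21 - 2.241
z_β = 0.17 · 4.583 - 2.241
z_β = -1.462

Power = Φ(z_β) = Φ(-1.462) ≈ 0.072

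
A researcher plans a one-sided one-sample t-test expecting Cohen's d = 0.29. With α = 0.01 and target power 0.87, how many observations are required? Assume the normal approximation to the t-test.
n = 142

Sample size formula (one-sample t-test, normal approximation):
n = ((z_α + z_β) / d)²

z_α = 2.326 (for α = 0.01, one-sided)
z_β = 1.126 (for power = 0.87)
d = 0.29

n = ((2.326 + 1.126) / 0.29)²
n = (11.903)²
n ≈ 141.68
Round up to the next whole number: n = 142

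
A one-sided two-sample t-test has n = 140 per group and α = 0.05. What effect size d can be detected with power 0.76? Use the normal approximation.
d ≈ 0.28

Minimum detectable effect (two-sample t-test, normal approximation):
d = (z_α + z_β) / √(n/2)
d = (1.645 + 0.706) / √(140/2)
d = 2.351 / 8.367
d ≈ 0.28

By Cohen's convention (0.2 small / 0.5 medium / 0.8 large): small effect.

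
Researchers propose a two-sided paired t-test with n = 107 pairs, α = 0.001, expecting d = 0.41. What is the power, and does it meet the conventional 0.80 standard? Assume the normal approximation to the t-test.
Power ≈ 0.83; the study is adequately powered (power ≥ 0.80)

Power calculation (paired t-test, normal approximation):
z_β = d · √n - z_{α/2}
z_β = 0.41 · √107 - 3.291
z_β = 0.41 · 10.344 - 3.291
z_β = 0.951

Power = Φ(z_β) = Φ(0.951) ≈ 0.829

Effect size d = 0.41 is small by Cohen's convention (0.2/0.5/0.8).

Threshold: power ≥ 0.80 is conventionally adequate.
Power ≈ 0.83 → the study is adequately powered (power ≥ 0.80).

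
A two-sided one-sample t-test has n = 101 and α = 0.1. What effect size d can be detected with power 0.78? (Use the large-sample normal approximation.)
d ≈ 0.24

Minimum detectable effect (one-sample t-test, normal approximation):
d = (z_{α/2} + z_β) / √n
d = (1.645 + 0.772) / √101
d = 2.417 / 10.050
d ≈ 0.24

By Cohen's convention (0.2 small / 0.5 medium / 0.8 large): small effect.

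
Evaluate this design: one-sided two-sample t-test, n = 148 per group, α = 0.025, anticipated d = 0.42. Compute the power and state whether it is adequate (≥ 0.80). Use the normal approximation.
Power ≈ 0.95; the study is adequately powered (power ≥ 0.80)

Power calculation (two-sample t-test, normal approximation):
z_β = d · √(n/2) - z_α
z_β = 0.42 · √(148/2) - 1.960
z_β = 0.42 · 8.602 - 1.960
z_β = 1.653

Power = Φ(z_β) = Φ(1.653) ≈ 0.951

Effect size d = 0.42 is small by Cohen's convention (0.2/0.5/0.8).

Threshold: power ≥ 0.80 is conventionally adequate.
Power ≈ 0.95 → the study is adequately powered (power ≥ 0.80).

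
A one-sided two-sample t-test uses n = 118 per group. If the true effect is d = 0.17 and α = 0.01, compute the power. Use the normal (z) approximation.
Power ≈ 0.15

Power calculation (two-sample t-test, normal approximation):
z_β = d · √(n/2) - z_α
z_β = 0.17 · √(118/2) - 2.326
z_β = 0.17 · 7.681 - 2.326
z_β = -1.021

Power = Φ(z_β) = Φ(-1.021) ≈ 0.154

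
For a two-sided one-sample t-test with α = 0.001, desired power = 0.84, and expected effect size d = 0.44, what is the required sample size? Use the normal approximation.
n = 95

Sample size formula (one-sample t-test, normal approximation):
n = ((z_{α/2} + z_β) / d)²

z_{α/2} = 3.291 (for α = 0.001, two-sided)
z_β = 0.994 (for power = 0.84)
d = 0.44

n = ((3.291 + 0.994) / 0.44)²
n = (9.739)²
n ≈ 94.85
Round up to the next whole number: n = 95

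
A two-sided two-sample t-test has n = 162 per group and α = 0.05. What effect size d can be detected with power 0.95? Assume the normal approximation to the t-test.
d ≈ 0.40

Minimum detectable effect (two-sample t-test, normal approximation):
d = (z_{α/2} + z_β) / √(n/2)
d = (1.960 + 1.645) / √(162/2)
d = 3.605 / 9.000
d ≈ 0.40

By Cohen's convention (0.2 small / 0.5 medium / 0.8 large): small effect.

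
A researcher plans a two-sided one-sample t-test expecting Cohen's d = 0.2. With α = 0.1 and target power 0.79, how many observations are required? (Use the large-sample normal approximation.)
n = 151

Sample size formula (one-sample t-test, normal approximation):
n = ((z_{α/2} + z_β) / d)²

z_{α/2} = 1.645 (for α = 0.1, two-sided)
z_β = 0.806 (for power = 0.79)
d = 0.2

n = ((1.645 + 0.806) / 0.2)²
n = (12.255)²
n ≈ 150.19
Round up to the next whole number: n = 151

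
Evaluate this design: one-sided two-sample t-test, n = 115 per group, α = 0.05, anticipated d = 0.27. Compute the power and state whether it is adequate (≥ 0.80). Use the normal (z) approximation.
Power ≈ 0.66; the study is underpowered (power < 0.80)

Power calculation (two-sample t-test, normal approximation):
z_β = d · √(n/2) - z_α
z_β = 0.27 · √(115/2) - 1.645
z_β = 0.27 · 7.583 - 1.645
z_β = 0.403

Power = Φ(z_β) = Φ(0.403) ≈ 0.656

Effect size d = 0.27 is small by Cohen's convention (0.2/0.5/0.8).

Threshold: power ≥ 0.80 is conventionally adequate.
Power ≈ 0.66 → the study is underpowered (power < 0.80).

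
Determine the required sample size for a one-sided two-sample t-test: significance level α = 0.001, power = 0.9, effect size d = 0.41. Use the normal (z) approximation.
n = 228 per group

Sample size formula (two-sample t-test, normal approximation):
n = 2 · ((z_α + z_β) / d)²

z_α = 3.090 (for α = 0.001, one-sided)
z_β = 1.282 (for power = 0.9)
d = 0.41

n = 2 · ((3.090 + 1.282) / 0.41)²
n = 2 · (10.663)²
n ≈ 227.40
Round up to the next whole number: n = 228 per group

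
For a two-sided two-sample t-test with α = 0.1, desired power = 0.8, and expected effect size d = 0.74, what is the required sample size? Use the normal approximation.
n = 23 per group

Sample size formula (two-sample t-test, normal approximation):
n = 2 · ((z_{α/2} + z_β) / d)²

z_{α/2} = 1.645 (for α = 0.1, two-sided)
z_β = 0.842 (for power = 0.8)
d = 0.74

n = 2 · ((1.645 + 0.842) / 0.74)²
n = 2 · (3.361)²
n ≈ 22.59
Round up to the next whole number: n = 23 per group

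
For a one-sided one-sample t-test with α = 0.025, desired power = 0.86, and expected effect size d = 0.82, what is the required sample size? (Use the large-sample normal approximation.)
n = 14

Sample size formula (one-sample t-test, normal approximation):
n = ((z_α + z_β) / d)²

z_α = 1.960 (for α = 0.025, one-sided)
z_β = 1.080 (for power = 0.86)
d = 0.82

n = ((1.960 + 1.080) / 0.82)²
n = (3.707)²
n ≈ 13.74
Round up to the next whole number: n = 14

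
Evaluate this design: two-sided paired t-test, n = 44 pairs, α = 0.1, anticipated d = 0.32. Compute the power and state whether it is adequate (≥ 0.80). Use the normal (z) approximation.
Power ≈ 0.68; the study is underpowered (power < 0.80)

Power calculation (paired t-test, normal approximation):
z_β = d · √n - z_{α/2}
z_β = 0.32 · √44 - 1.645
z_β = 0.32 · 6.633 - 1.645
z_β = 0.478

Power = Φ(z_β) = Φ(0.478) ≈ 0.684

Effect size d = 0.32 is small by Cohen's convention (0.2/0.5/0.8).

Threshold: power ≥ 0.80 is conventionally adequate.
Power ≈ 0.68 → the study is underpowered (power < 0.80).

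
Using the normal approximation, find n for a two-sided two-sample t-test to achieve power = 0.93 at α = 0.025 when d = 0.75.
n = 50 per group

Sample size formula (two-sample t-test, normal approximation):
n = 2 · ((z_{α/2} + z_β) / d)²

z_{α/2} = 2.241 (for α = 0.025, two-sided)
z_β = 1.476 (for power = 0.93)
d = 0.75

n = 2 · ((2.241 + 1.476) / 0.75)²
n = 2 · (4.956)²
n ≈ 49.12
Round up to the next whole number: n = 50 per group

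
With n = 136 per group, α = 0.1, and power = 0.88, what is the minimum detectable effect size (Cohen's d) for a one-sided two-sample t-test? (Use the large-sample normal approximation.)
d ≈ 0.30

Minimum detectable effect (two-sample t-test, normal approximation):
d = (z_α + z_β) / √(n/2)
d = (1.282 + 1.175) / √(136/2)
d = 2.457 / 8.246
d ≈ 0.30

By Cohen's convention (0.2 small / 0.5 medium / 0.8 large): small effect.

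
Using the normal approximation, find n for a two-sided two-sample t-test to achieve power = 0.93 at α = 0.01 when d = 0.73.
n = 62 per group

Sample size formula (two-sample t-test, normal approximation):
n = 2 · ((z_{α/2} + z_β) / d)²

z_{α/2} = 2.576 (for α = 0.01, two-sided)
z_β = 1.476 (for power = 0.93)
d = 0.73

n = 2 · ((2.576 + 1.476) / 0.73)²
n = 2 · (5.551)²
n ≈ 61.63
Round up to the next whole number: n = 62 per group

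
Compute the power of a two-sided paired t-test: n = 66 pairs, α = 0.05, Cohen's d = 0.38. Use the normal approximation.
Power ≈ 0.87

Power calculation (paired t-test, normal approximation):
z_β = d · √n - z_{α/2}
z_β = 0.38 · √66 - 1.960
z_β = 0.38 · 8.124 - 1.960
z_β = 1.127

Power = Φ(z_β) = Φ(1.127) ≈ 0.870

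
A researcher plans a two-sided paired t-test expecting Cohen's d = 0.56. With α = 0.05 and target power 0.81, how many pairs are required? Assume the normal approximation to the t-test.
n = 26 pairs

Sample size formula (paired t-test, normal approximation):
n = ((z_{α/2} + z_β) / d)²

z_{α/2} = 1.960 (for α = 0.05, two-sided)
z_β = 0.878 (for power = 0.81)
d = 0.56

n = ((1.960 + 0.878) / 0.56)²
n = (5.068)²
n ≈ 25.68
Round up to the next whole number: n = 26 pairs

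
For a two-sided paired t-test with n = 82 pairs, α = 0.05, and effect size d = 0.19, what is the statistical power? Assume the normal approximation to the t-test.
Power ≈ 0.41

Power calculation (paired t-test, normal approximation):
z_β = d · √n - z_{α/2}
z_β = 0.19 · √82 - 1.960
z_β = 0.19 · 9.055 - 1.960
z_β = -0.239

Power = Φ(z_β) = Φ(-0.239) ≈ 0.405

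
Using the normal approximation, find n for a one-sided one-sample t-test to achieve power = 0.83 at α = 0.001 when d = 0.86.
n = 23

Sample size formula (one-sample t-test, normal approximation):
n = ((z_α + z_β) / d)²

z_α = 3.090 (for α = 0.001, one-sided)
z_β = 0.954 (for power = 0.83)
d = 0.86

n = ((3.090 + 0.954) / 0.86)²
n = (4.702)²
n ≈ 22.11
Round up to the next whole number: n = 23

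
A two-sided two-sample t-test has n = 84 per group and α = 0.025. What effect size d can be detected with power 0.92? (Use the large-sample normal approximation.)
d ≈ 0.56

Minimum detectable effect (two-sample t-test, normal approximation):
d = (z_{α/2} + z_β) / √(n/2)
d = (2.241 + 1.405) / √(84/2)
d = 3.646 / 6.481
d ≈ 0.56

By Cohen's convention (0.2 small / 0.5 medium / 0.8 large): medium effect.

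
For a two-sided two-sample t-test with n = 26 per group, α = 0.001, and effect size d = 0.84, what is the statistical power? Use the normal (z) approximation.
Power ≈ 0.40

Power calculation (two-sample t-test, normal approximation):
z_β = d · √(n/2) - z_{α/2}
z_β = 0.84 · √(26/2) - 3.291
z_β = 0.84 · 3.606 - 3.291
z_β = -0.262

Power = Φ(z_β) = Φ(-0.262) ≈ 0.397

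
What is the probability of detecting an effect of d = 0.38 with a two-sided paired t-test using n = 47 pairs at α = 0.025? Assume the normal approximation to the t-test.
Power ≈ 0.64

Power calculation (paired t-test, normal approximation):
z_β = d · √n - z_{α/2}
z_β = 0.38 · √47 - 2.241
z_β = 0.38 · 6.856 - 2.241
z_β = 0.364

Power = Φ(z_β) = Φ(0.364) ≈ 0.642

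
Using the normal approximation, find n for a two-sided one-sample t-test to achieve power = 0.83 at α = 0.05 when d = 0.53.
n = 31

Sample size formula (one-sample t-test, normal approximation):
n = ((z_{α/2} + z_β) / d)²

z_{α/2} = 1.960 (for α = 0.05, two-sided)
z_β = 0.954 (for power = 0.83)
d = 0.53

n = ((1.960 + 0.954) / 0.53)²
n = (5.498)²
n ≈ 30.23
Round up to the next whole number: n = 31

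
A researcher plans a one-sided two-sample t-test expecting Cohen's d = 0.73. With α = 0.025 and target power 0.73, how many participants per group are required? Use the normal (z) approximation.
n = 25 per group

Sample size formula (two-sample t-test, normal approximation):
n = 2 · ((z_α + z_β) / d)²

z_α = 1.960 (for α = 0.025, one-sided)
z_β = 0.613 (for power = 0.73)
d = 0.73

n = 2 · ((1.960 + 0.613) / 0.73)²
n = 2 · (3.525)²
n ≈ 24.85
Round up to the next whole number: n = 25 per group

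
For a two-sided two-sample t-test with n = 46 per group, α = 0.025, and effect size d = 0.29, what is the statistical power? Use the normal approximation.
Power ≈ 0.20

Power calculation (two-sample t-test, normal approximation):
z_β = d · √(n/2) - z_{α/2}
z_β = 0.29 · √(46/2) - 2.241
z_β = 0.29 · 4.796 - 2.241
z_β = -0.851

Power = Φ(z_β) = Φ(-0.851) ≈ 0.197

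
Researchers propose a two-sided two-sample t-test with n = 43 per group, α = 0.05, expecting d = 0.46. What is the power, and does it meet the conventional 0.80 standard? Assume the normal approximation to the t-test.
Power ≈ 0.57; the study is underpowered (power < 0.80)

Power calculation (two-sample t-test, normal approximation):
z_β = d · √(n/2) - z_{α/2}
z_β = 0.46 · √(43/2) - 1.960
z_β = 0.46 · 4.637 - 1.960
z_β = 0.173

Power = Φ(z_β) = Φ(0.173) ≈ 0.569

Effect size d = 0.46 is small by Cohen's convention (0.2/0.5/0.8).

Threshold: power ≥ 0.80 is conventionally adequate.
Power ≈ 0.57 → the study is underpowered (power < 0.80).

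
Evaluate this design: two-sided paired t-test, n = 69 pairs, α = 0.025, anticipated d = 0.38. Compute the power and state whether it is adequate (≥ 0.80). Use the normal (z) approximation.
Power ≈ 0.82; the study is adequately powered (power ≥ 0.80)

Power calculation (paired t-test, normal approximation):
z_β = d · √n - z_{α/2}
z_β = 0.38 · √69 - 2.241
z_β = 0.38 · 8.307 - 2.241
z_β = 0.915

Power = Φ(z_β) = Φ(0.915) ≈ 0.820

Effect size d = 0.38 is small by Cohen's convention (0.2/0.5/0.8).

Threshold: power ≥ 0.80 is conventionally adequate.
Power ≈ 0.82 → the study is adequately powered (power ≥ 0.80).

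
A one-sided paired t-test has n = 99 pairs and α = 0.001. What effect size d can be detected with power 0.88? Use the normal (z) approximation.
d ≈ 0.43

Minimum detectable effect (paired t-test, normal approximation):
d = (z_α + z_β) / √n
d = (3.090 + 1.175) / √99
d = 4.265 / 9.950
d ≈ 0.43

By Cohen's convention (0.2 small / 0.5 medium / 0.8 large): small effect.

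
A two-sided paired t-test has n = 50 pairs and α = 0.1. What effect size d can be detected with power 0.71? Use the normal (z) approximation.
d ≈ 0.31

Minimum detectable effect (paired t-test, normal approximation):
d = (z_{α/2} + z_β) / √n
d = (1.645 + 0.553) / √50
d = 2.198 / 7.071
d ≈ 0.31

By Cohen's convention (0.2 small / 0.5 medium / 0.8 large): small effect.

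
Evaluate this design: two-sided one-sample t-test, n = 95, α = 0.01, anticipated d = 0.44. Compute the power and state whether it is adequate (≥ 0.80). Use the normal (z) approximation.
Power ≈ 0.96; the study is adequately powered (power ≥ 0.80)

Power calculation (one-sample t-test, normal approximation):
z_β = d · √n - z_{α/2}
z_β = 0.44 · √95 - 2.576
z_β = 0.44 · 9.747 - 2.576
z_β = 1.713

Power = Φ(z_β) = Φ(1.713) ≈ 0.957

Effect size d = 0.44 is small by Cohen's convention (0.2/0.5/0.8).

Threshold: power ≥ 0.80 is conventionally adequate.
Power ≈ 0.96 → the study is adequately powered (power ≥ 0.80).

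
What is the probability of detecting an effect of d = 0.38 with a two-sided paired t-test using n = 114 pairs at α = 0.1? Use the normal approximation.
Power ≈ 0.99

Power calculation (paired t-test, normal approximation):
z_β = d · √n - z_{α/2}
z_β = 0.38 · √114 - 1.645
z_β = 0.38 · 10.677 - 1.645
z_β = 2.412

Power = Φ(z_β) = Φ(2.412) ≈ 0.992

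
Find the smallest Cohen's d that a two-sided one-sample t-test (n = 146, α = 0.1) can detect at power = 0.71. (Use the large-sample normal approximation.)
d ≈ 0.18

Minimum detectable effect (one-sample t-test, normal approximation):
d = (z_{α/2} + z_β) / √n
d = (1.645 + 0.553) / √146
d = 2.198 / 12.083
d ≈ 0.18

By Cohen's convention (0.2 small / 0.5 medium / 0.8 large): very small effect.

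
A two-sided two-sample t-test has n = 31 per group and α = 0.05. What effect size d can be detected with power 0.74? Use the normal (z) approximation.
d ≈ 0.66

Minimum detectable effect (two-sample t-test, normal approximation):
d = (z_{α/2} + z_β) / √(n/2)
d = (1.960 + 0.643) / √(31/2)
d = 2.603 / 3.937
d ≈ 0.66

By Cohen's convention (0.2 small / 0.5 medium / 0.8 large): medium effect.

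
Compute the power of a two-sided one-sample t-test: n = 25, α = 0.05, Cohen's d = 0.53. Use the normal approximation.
Power ≈ 0.75

Power calculation (one-sample t-test, normal approximation):
z_β = d · √n - z_{α/2}
z_β = 0.53 · √25 - 1.960
z_β = 0.53 · 5.000 - 1.960
z_β = 0.690

Power = Φ(z_β) = Φ(0.690) ≈ 0.755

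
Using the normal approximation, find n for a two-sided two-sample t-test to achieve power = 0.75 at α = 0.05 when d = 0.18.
n = 429 per group

Sample size formula (two-sample t-test, normal approximation):
n = 2 · ((z_{α/2} + z_β) / d)²

z_{α/2} = 1.960 (for α = 0.05, two-sided)
z_β = 0.674 (for power = 0.75)
d = 0.18

n = 2 · ((1.960 + 0.674) / 0.18)²
n = 2 · (14.633)²
n ≈ 428.25
Round up to the next whole number: n = 429 per group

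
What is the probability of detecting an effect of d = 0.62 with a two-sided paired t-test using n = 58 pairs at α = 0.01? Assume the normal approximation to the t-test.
Power ≈ 0.98

Power calculation (paired t-test, normal approximation):
z_β = d · √n - z_{α/2}
z_β = 0.62 · √58 - 2.576
z_β = 0.62 · 7.616 - 2.576
z_β = 2.146

Power = Φ(z_β) = Φ(2.146) ≈ 0.984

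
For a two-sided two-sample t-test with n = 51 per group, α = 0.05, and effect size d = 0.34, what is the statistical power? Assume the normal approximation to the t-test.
Power ≈ 0.40

Power calculation (two-sample t-test, normal approximation):
z_β = d · √(n/2) - z_{α/2}
z_β = 0.34 · √(51/2) - 1.960
z_β = 0.34 · 5.050 - 1.960
z_β = -0.243

Power = Φ(z_β) = Φ(-0.243) ≈ 0.404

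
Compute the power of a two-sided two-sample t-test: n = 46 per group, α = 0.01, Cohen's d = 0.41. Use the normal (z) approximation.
Power ≈ 0.27

Power calculation (two-sample t-test, normal approximation):
z_β = d · √(n/2) - z_{α/2}
z_β = 0.41 · √(46/2) - 2.576
z_β = 0.41 · 4.796 - 2.576
z_β = -0.610

Power = Φ(z_β) = Φ(-0.610) ≈ 0.271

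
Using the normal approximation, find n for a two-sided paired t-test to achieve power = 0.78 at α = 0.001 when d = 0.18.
n = 510 pairs

Sample size formula (paired t-test, normal approximation):
n = ((z_{α/2} + z_β) / d)²

z_{α/2} = 3.291 (for α = 0.001, two-sided)
z_β = 0.772 (for power = 0.78)
d = 0.18

n = ((3.291 + 0.772) / 0.18)²
n = (22.572)²
n ≈ 509.50
Round up to the next whole number: n = 510 pairs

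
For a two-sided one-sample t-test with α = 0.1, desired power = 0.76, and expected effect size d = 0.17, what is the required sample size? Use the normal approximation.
n = 192

Sample size formula (one-sample t-test, normal approximation):
n = ((z_{α/2} + z_β) / d)²

z_{α/2} = 1.645 (for α = 0.1, two-sided)
z_β = 0.706 (for power = 0.76)
d = 0.17

n = ((1.645 + 0.706) / 0.17)²
n = (13.829)²
n ≈ 191.24
Round up to the next whole number: n = 192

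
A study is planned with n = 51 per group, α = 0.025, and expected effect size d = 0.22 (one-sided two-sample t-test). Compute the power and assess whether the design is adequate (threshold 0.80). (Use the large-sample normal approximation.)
Power ≈ 0.20; the study is underpowered (power < 0.80)

Power calculation (two-sample t-test, normal approximation):
z_β = d · √(n/2) - z_α
z_β = 0.22 · √(51/2) - 1.960
z_β = 0.22 · 5.050 - 1.960
z_β = -0.849

Power = Φ(z_β) = Φ(-0.849) ≈ 0.198

Effect size d = 0.22 is small by Cohen's convention (0.2/0.5/0.8).

Threshold: power ≥ 0.80 is conventionally adequate.
Power ≈ 0.20 → the study is underpowered (power < 0.80).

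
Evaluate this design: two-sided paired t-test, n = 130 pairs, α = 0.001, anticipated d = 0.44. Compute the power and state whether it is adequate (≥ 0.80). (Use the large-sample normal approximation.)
Power ≈ 0.96; the study is adequately powered (power ≥ 0.80)

Power calculation (paired t-test, normal approximation):
z_β = d · √n - z_{α/2}
z_β = 0.44 · √130 - 3.291
z_β = 0.44 · 11.402 - 3.291
z_β = 1.726

Power = Φ(z_β) = Φ(1.726) ≈ 0.958

Effect size d = 0.44 is small by Cohen's convention (0.2/0.5/0.8).

Threshold: power ≥ 0.80 is conventionally adequate.
Power ≈ 0.96 → the study is adequately powered (power ≥ 0.80).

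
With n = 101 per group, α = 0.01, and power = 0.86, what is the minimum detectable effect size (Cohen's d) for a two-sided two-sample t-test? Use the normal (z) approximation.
d ≈ 0.51

Minimum detectable effect (two-sample t-test, normal approximation):
d = (z_{α/2} + z_β) / √(n/2)
d = (2.576 + 1.080) / √(101/2)
d = 3.656 / 7.106
d ≈ 0.51

By Cohen's convention (0.2 small / 0.5 medium / 0.8 large): medium effect.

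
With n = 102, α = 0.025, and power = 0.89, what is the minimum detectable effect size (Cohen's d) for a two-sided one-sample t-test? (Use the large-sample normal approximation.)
d ≈ 0.34

Minimum detectable effect (one-sample t-test, normal approximation):
d = (z_{α/2} + z_β) / √n
d = (2.241 + 1.227) / √102
d = 3.468 / 10.100
d ≈ 0.34

By Cohen's convention (0.2 small / 0.5 medium / 0.8 large): small effect.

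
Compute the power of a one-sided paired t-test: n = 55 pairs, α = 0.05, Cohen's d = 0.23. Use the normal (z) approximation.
Power ≈ 0.52

Power calculation (paired t-test, normal approximation):
z_β = d · √n - z_α
z_β = 0.23 · √55 - 1.645
z_β = 0.23 · 7.416 - 1.645
z_β = 0.061

Power = Φ(z_β) = Φ(0.061) ≈ 0.524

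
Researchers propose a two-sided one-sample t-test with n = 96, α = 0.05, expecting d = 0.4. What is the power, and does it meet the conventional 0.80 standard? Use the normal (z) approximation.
Power ≈ 0.97; the study is adequately powered (power ≥ 0.80)

Power calculation (one-sample t-test, normal approximation):
z_β = d · √n - z_{α/2}
z_β = 0.4 · √96 - 1.960
z_β = 0.4 · 9.798 - 1.960
z_β = 1.959

Power = Φ(z_β) = Φ(1.959) ≈ 0.975

Effect size d = 0.4 is small by Cohen's convention (0.2/0.5/0.8).

Threshold: power ≥ 0.80 is conventionally adequate.
Power ≈ 0.97 → the study is adequately powered (power ≥ 0.80).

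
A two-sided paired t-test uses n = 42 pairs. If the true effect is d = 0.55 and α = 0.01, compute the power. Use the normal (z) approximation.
Power ≈ 0.84

Power calculation (paired t-test, normal approximation):
z_β = d · √n - z_{α/2}
z_β = 0.55 · √42 - 2.576
z_β = 0.55 · 6.481 - 2.576
z_β = 0.989

Power = Φ(z_β) = Φ(0.989) ≈ 0.839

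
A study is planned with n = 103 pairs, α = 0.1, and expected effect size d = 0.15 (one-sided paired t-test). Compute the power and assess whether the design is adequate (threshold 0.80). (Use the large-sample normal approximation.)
Power ≈ 0.60; the study is underpowered (power < 0.80)

Power calculation (paired t-test, normal approximation):
z_β = d · √n - z_α
z_β = 0.15 · √103 - 1.282
z_β = 0.15 · 10.149 - 1.282
z_β = 0.241

Power = Φ(z_β) = Φ(0.241) ≈ 0.595

Effect size d = 0.15 is very small by Cohen's convention (0.2/0.5/0.8).

Threshold: power ≥ 0.80 is conventionally adequate.
Power ≈ 0.60 → the study is underpowered (power < 0.80).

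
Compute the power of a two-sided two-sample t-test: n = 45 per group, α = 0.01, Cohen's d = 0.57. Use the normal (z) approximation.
Power ≈ 0.55

Power calculation (two-sample t-test, normal approximation):
z_β = d · √(n/2) - z_{α/2}
z_β = 0.57 · √(45/2) - 2.576
z_β = 0.57 · 4.743 - 2.576
z_β = 0.128

Power = Φ(z_β) = Φ(0.128) ≈ 0.551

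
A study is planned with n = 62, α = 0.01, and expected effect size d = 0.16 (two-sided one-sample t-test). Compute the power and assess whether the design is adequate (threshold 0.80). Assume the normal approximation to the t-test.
Power ≈ 0.09; the study is underpowered (power < 0.80)

Power calculation (one-sample t-test, normal approximation):
z_β = d · √n - z_{α/2}
z_β = 0.16 · √62 - 2.576
z_β = 0.16 · 7.874 - 2.576
z_β = -1.316

Power = Φ(z_β) = Φ(-1.316) ≈ 0.094

Effect size d = 0.16 is very small by Cohen's convention (0.2/0.5/0.8).

Threshold: power ≥ 0.80 is conventionally adequate.
Power ≈ 0.09 → the study is underpowered (power < 0.80).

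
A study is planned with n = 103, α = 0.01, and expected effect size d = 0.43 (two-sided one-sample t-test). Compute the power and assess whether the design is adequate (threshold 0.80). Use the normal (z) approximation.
Power ≈ 0.96; the study is adequately powered (power ≥ 0.80)

Power calculation (one-sample t-test, normal approximation):
z_β = d · √n - z_{α/2}
z_β = 0.43 · √103 - 2.576
z_β = 0.43 · 10.149 - 2.576
z_β = 1.788

Power = Φ(z_β) = Φ(1.788) ≈ 0.963

Effect size d = 0.43 is small by Cohen's convention (0.2/0.5/0.8).

Threshold: power ≥ 0.80 is conventionally adequate.
Power ≈ 0.96 → the study is adequately powered (power ≥ 0.80).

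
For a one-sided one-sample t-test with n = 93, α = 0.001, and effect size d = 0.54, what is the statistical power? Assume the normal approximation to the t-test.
Power ≈ 0.98

Power calculation (one-sample t-test, normal approximation):
z_β = d · √n - z_α
z_β = 0.54 · √93 - 3.090
z_β = 0.54 · 9.644 - 3.090
z_β = 2.117

Power = Φ(z_β) = Φ(2.117) ≈ 0.983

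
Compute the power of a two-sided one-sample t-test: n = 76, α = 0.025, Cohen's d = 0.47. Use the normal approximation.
Power ≈ 0.97

Power calculation (one-sample t-test, normal approximation):
z_β = d · √n - z_{α/2}
z_β = 0.47 · √76 - 2.241
z_β = 0.47 · 8.718 - 2.241
z_β = 1.856

Power = Φ(z_β) = Φ(1.856) ≈ 0.968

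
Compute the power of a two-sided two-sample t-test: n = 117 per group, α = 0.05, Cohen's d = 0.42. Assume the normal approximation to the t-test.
Power ≈ 0.89

Power calculation (two-sample t-test, normal approximation):
z_β = d · √(n/2) - z_{α/2}
z_β = 0.42 · √(117/2) - 1.960
z_β = 0.42 · 7.649 - 1.960
z_β = 1.252

Power = Φ(z_β) = Φ(1.252) ≈ 0.895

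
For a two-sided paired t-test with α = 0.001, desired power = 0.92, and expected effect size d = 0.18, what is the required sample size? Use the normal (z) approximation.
n = 681 pairs

Sample size formula (paired t-test, normal approximation):
n = ((z_{α/2} + z_β) / d)²

z_{α/2} = 3.291 (for α = 0.001, two-sided)
z_β = 1.405 (for power = 0.92)
d = 0.18

n = ((3.291 + 1.405) / 0.18)²
n = (26.089)²
n ≈ 680.64
Round up to the next whole number: n = 681 pairs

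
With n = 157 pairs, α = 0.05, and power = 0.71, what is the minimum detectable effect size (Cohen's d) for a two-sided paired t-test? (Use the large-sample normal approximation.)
d ≈ 0.20

Minimum detectable effect (paired t-test, normal approximation):
d = (z_{α/2} + z_β) / √n
d = (1.960 + 0.553) / √157
d = 2.513 / 12.530
d ≈ 0.20

By Cohen's convention (0.2 small / 0.5 medium / 0.8 large): small effect.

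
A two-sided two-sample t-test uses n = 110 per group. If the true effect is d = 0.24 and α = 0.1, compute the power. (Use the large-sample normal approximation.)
Power ≈ 0.55

Power calculation (two-sample t-test, normal approximation):
z_β = d · √(n/2) - z_{α/2}
z_β = 0.24 · √(110/2) - 1.645
z_β = 0.24 · 7.416 - 1.645
z_β = 0.135

Power = Φ(z_β) = Φ(0.135) ≈ 0.554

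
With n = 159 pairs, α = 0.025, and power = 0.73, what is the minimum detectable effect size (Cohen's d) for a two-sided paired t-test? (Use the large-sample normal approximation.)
d ≈ 0.23

Minimum detectable effect (paired t-test, normal approximation):
d = (z_{α/2} + z_β) / √n
d = (2.241 + 0.613) / √159
d = 2.854 / 12.610
d ≈ 0.23

By Cohen's convention (0.2 small / 0.5 medium / 0.8 large): small effect.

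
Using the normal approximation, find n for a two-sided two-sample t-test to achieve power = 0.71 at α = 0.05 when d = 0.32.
n = 124 per group

Sample size formula (two-sample t-test, normal approximation):
n = 2 · ((z_{α/2} + z_β) / d)²

z_{α/2} = 1.960 (for α = 0.05, two-sided)
z_β = 0.553 (for power = 0.71)
d = 0.32

n = 2 · ((1.960 + 0.553) / 0.32)²
n = 2 · (7.853)²
n ≈ 123.34
Round up to the next whole number: n = 124 per group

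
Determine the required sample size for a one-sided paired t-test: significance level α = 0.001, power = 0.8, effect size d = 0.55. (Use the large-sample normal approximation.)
n = 52 pairs

Sample size formula (paired t-test, normal approximation):
n = ((z_α + z_β) / d)²

z_α = 3.090 (for α = 0.001, one-sided)
z_β = 0.842 (for power = 0.8)
d = 0.55

n = ((3.090 + 0.842) / 0.55)²
n = (7.149)²
n ≈ 51.11
Round up to the next whole number: n = 52 pairs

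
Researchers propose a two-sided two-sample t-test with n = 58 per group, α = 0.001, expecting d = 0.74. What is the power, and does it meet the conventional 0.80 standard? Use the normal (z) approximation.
Power ≈ 0.76; the study is underpowered (power < 0.80)

Power calculation (two-sample t-test, normal approximation):
z_β = d · √(n/2) - z_{α/2}
z_β = 0.74 · √(58/2) - 3.291
z_β = 0.74 · 5.385 - 3.291
z_β = 0.694

Power = Φ(z_β) = Φ(0.694) ≈ 0.756

Effect size d = 0.74 is medium by Cohen's convention (0.2/0.5/0.8).

Threshold: power ≥ 0.80 is conventionally adequate.
Power ≈ 0.76 → the study is underpowered (power < 0.80).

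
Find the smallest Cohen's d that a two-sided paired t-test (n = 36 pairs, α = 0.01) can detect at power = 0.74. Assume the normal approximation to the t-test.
d ≈ 0.54

Minimum detectable effect (paired t-test, normal approximation):
d = (z_{α/2} + z_β) / √n
d = (2.576 + 0.643) / √36
d = 3.219 / 6.000
d ≈ 0.54

By Cohen's convention (0.2 small / 0.5 medium / 0.8 large): medium effect.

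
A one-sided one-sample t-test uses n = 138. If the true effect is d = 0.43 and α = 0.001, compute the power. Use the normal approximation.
Power ≈ 0.98

Power calculation (one-sample t-test, normal approximation):
z_β = d · √n - z_α
z_β = 0.43 · √138 - 3.090
z_β = 0.43 · 11.747 - 3.090
z_β = 1.961

Power = Φ(z_β) = Φ(1.961) ≈ 0.975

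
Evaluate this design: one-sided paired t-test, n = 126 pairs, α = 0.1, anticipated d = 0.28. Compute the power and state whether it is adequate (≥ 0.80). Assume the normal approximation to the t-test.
Power ≈ 0.97; the study is adequately powered (power ≥ 0.80)

Power calculation (paired t-test, normal approximation):
z_β = d · √n - z_α
z_β = 0.28 · √126 - 1.282
z_β = 0.28 · 11.225 - 1.282
z_β = 1.861

Power = Φ(z_β) = Φ(1.861) ≈ 0.969

Effect size d = 0.28 is small by Cohen's convention (0.2/0.5/0.8).

Threshold: power ≥ 0.80 is conventionally adequate.
Power ≈ 0.97 → the study is adequately powered (power ≥ 0.80).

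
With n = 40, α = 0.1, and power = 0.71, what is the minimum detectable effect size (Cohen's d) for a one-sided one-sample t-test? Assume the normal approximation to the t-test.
d ≈ 0.29

Minimum detectable effect (one-sample t-test, normal approximation):
d = (z_α + z_β) / √n
d = (1.282 + 0.553) / √40
d = 1.835 / 6.325
d ≈ 0.29

By Cohen's convention (0.2 small / 0.5 medium / 0.8 large): small effect.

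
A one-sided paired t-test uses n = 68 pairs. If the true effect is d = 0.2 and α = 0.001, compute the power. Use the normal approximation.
Power ≈ 0.07

Power calculation (paired t-test, normal approximation):
z_β = d · √n - z_α
z_β = 0.2 · √68 - 3.090
z_β = 0.2 · 8.246 - 3.090
z_β = -1.441

Power = Φ(z_β) = Φ(-1.441) ≈ 0.075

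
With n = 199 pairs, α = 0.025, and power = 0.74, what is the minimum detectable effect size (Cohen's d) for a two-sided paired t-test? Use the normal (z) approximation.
d ≈ 0.20

Minimum detectable effect (paired t-test, normal approximation):
d = (z_{α/2} + z_β) / √n
d = (2.241 + 0.643) / √199
d = 2.885 / 14.107
d ≈ 0.20

By Cohen's convention (0.2 small / 0.5 medium / 0.8 large): small effect.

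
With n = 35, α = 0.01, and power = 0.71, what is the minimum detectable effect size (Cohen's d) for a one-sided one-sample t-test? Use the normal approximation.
d ≈ 0.49

Minimum detectable effect (one-sample t-test, normal approximation):
d = (z_α + z_β) / √n
d = (2.326 + 0.553) / √35
d = 2.880 / 5.916
d ≈ 0.49

By Cohen's convention (0.2 small / 0.5 medium / 0.8 large): small effect.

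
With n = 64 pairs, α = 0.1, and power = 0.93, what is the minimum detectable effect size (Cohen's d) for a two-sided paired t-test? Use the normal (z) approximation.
d ≈ 0.39

Minimum detectable effect (paired t-test, normal approximation):
d = (z_{α/2} + z_β) / √n
d = (1.645 + 1.476) / √64
d = 3.121 / 8.000
d ≈ 0.39

By Cohen's convention (0.2 small / 0.5 medium / 0.8 large): small effect.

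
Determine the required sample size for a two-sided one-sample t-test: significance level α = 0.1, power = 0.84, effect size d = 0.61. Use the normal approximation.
n = 19

Sample size formula (one-sample t-test, normal approximation):
n = ((z_{α/2} + z_β) / d)²

z_{α/2} = 1.645 (for α = 0.1, two-sided)
z_β = 0.994 (for power = 0.84)
d = 0.61

n = ((1.645 + 0.994) / 0.61)²
n = (4.326)²
n ≈ 18.71
Round up to the next whole number: n = 19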